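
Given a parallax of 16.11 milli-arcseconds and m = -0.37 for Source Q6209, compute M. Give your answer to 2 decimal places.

d = 1/p = 1/0.01611″ = 62.073 pc.
m − M = 5 log₁₀(62.073) − 5 = 8.9645 − 5 = 3.9645.
M = m − (m − M) = -0.37 − 3.9645 = -4.33.

M = -4.33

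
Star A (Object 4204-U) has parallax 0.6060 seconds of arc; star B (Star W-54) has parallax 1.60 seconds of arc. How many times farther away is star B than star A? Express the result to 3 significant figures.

Since d = 1/p, d_B/d_A = p_A/p_B.
= 0.6060 / 1.60 = 0.37875.

0.379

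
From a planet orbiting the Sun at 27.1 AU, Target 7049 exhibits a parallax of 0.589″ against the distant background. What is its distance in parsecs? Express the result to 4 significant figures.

With baseline B (in AU) and parallax p (in arcsec), d = B/p parsecs.
d = 27.1 / 0.589 = 46.01 pc.

46.01 pc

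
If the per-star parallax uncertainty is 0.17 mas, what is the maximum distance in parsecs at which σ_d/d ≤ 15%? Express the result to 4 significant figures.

σ_d/d = σ_p/p, so the condition is σ_p/p ≤ 0.15, i.e. p ≥ σ_p/0.15.
p_min = 0.17/0.15 = 1.1333 mas = 0.0011333 arcsec.
d_max = 1/p_min = 1/0.0011333 = 882.38 pc.

882.4 pc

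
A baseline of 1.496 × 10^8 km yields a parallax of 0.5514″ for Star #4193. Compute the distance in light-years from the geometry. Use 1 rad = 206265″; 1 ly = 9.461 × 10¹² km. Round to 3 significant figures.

θ = 0.5514″ = 0.5514/206265 = 2.6733 × 10^-6 rad.
d = B/θ = (1.496 × 10^8) / (2.6733 × 10^-6) = 5.5961 × 10^13 km = (5.5961 × 10^13) / (9.461 × 10^12) ly = 5.9149 ly.

5.91 ly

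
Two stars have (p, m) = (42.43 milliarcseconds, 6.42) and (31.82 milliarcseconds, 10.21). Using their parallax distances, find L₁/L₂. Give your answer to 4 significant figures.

d₁ = 1/p₁ = 1/0.04243″ = 23.568 pc; d₂ = 1/p₂ = 1/0.03182″ = 31.427 pc.
M₁ = m₁ − 5 log₁₀ d₁ + 5 = 6.42 − 6.8616 + 5 = 4.5584.
M₂ = 10.21 − 7.4865 + 5 = 7.7235.
L₁/L₂ = 10^(0.4(M₂ − M₁)) = 10^(0.4 × 3.1651) = 10^1.26604 = 18.452.

L₁/L₂ = 18.45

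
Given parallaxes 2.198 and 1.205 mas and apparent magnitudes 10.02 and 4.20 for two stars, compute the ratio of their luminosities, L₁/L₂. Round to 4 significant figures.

d₁ = 1/p₁ = 1/0.002198″ = 454.96 pc; d₂ = 1/p₂ = 1/0.001205″ = 829.88 pc.
M₁ = m₁ − 5 log₁₀ d₁ + 5 = 10.02 − 13.2899 + 5 = 1.7301.
M₂ = 4.20 − 14.5951 + 5 = -5.3951.
L₁/L₂ = 10^(0.4(M₂ − M₁)) = 10^(0.4 × (-7.1252)) = 10^(-2.85008) = 0.0014123.

L₁/L₂ = 0.001412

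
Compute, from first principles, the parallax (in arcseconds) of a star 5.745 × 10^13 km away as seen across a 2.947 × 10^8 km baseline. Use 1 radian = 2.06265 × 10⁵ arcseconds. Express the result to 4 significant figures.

1.058 arcsec

θ ≈ B/d = (2.947 × 10^8) / (5.745 × 10^13) = 5.1297 × 10^-6 rad.
In arcseconds: 5.1297 × 10^-6 × 206265 = 1.0581″.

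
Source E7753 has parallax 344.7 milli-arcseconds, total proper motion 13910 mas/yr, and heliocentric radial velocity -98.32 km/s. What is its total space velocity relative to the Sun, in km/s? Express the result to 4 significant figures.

215.1 km/s

d = 1/p = 1/0.3447″ = 2.9011 pc.
μ = 13910 mas/yr = 13.91 ″/yr.
v_t = 4.740 μ d = 4.740 × 13.91 × 2.9011 = 191.28 km/s.
v = √(v_r² + v_t²) = √((-98.32)² + 191.28²) = √46254.9 = 215.07 km/s.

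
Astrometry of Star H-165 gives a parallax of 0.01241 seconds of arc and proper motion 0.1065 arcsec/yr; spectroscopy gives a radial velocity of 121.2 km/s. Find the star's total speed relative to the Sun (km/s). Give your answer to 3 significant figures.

128 km/s

d = 1/p = 1/0.01241″ = 80.58 pc.
v_t = 4.740 μ d = 4.740 × 0.1065 × 80.58 = 40.678 km/s.
v = √(v_r² + v_t²) = √(121.2² + 40.678²) = √16344.1 = 127.84 km/s.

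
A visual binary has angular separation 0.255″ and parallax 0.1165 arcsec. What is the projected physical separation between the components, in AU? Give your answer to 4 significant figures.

d = 1/p = 1/0.1165″ = 8.5837 pc.
At distance d (pc), an angle of θ arcsec spans θ·d AU: s = 0.255 × 8.5837 = 2.1888 AU.

2.189 AU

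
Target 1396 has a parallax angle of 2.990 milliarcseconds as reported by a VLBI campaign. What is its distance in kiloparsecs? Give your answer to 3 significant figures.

0.334 kpc

p = 2.990 milliarcseconds = 0.002990 arcsec.
d = 1/p = 1/0.002990 = 334.45 pc.
= 0.33445 kpc.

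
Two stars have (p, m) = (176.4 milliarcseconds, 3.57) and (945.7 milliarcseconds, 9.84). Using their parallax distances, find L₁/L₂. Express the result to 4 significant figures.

L₁/L₂ = 9258

d₁ = 1/p₁ = 1/0.1764″ = 5.6689 pc; d₂ = 1/p₂ = 1/0.9457″ = 1.0574 pc.
M₁ = m₁ − 5 log₁₀ d₁ + 5 = 3.57 − 3.7675 + 5 = 4.8025.
M₂ = 9.84 − 0.1212 + 5 = 14.7188.
L₁/L₂ = 10^(0.4(M₂ − M₁)) = 10^(0.4 × 9.9163) = 10^3.96652 = 9258.1.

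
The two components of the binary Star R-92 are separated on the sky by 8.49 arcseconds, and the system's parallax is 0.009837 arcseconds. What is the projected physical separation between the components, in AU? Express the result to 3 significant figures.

d = 1/p = 1/0.009837″ = 101.66 pc.
At distance d (pc), an angle of θ arcsec spans θ·d AU: s = 8.49 × 101.66 = 863.09 AU.

863 AU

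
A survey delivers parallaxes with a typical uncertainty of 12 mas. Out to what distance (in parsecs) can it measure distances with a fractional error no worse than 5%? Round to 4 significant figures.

4.167 pc

σ_d/d = σ_p/p, so the condition is σ_p/p ≤ 0.05, i.e. p ≥ σ_p/0.05.
p_min = 12/0.05 = 240 mas = 0.24 arcsec.
d_max = 1/p_min = 1/0.24 = 4.1667 pc.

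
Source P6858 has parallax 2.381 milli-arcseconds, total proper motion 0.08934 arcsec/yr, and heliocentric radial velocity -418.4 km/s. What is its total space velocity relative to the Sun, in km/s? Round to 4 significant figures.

d = 1/p = 1/0.002381″ = 419.99 pc.
v_t = 4.740 μ d = 4.740 × 0.08934 × 419.99 = 177.85 km/s.
v = √(v_r² + v_t²) = √((-418.4)² + 177.85²) = √206689 = 454.63 km/s.

454.6 km/s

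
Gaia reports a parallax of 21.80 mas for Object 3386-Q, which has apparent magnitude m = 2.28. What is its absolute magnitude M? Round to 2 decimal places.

M = -1.03

d = 1/p = 1/0.02180″ = 45.872 pc.
m − M = 5 log₁₀(45.872) − 5 = 8.3077 − 5 = 3.3077.
M = m − (m − M) = 2.28 − 3.3077 = -1.03.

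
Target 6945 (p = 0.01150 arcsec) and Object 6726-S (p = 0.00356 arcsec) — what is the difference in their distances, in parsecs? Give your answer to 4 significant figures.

193.9 pc

d_A = 1/0.01150″ = 86.957 pc; d_B = 1/0.003560″ = 280.9 pc.
|d_B − d_A| = |280.9 − 86.957| = 193.94 pc.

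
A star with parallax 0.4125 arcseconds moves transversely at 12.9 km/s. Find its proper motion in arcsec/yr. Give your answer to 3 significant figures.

1.12 arcsec/yr

d = 1/p = 1/0.4125″ = 2.4242 pc.
μ = v_t / (4.74 d) = 12.9 / (4.74 × 2.4242) = 12.9 / 11.491 = 1.1226 ″/yr.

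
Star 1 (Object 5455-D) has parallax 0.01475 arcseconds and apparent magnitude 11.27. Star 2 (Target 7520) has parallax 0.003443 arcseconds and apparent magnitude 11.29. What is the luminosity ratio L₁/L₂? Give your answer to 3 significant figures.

L₁/L₂ = 0.0555

d₁ = 1/p₁ = 1/0.01475″ = 67.797 pc; d₂ = 1/p₂ = 1/0.003443″ = 290.44 pc.
M₁ = m₁ − 5 log₁₀ d₁ + 5 = 11.27 − 9.1561 + 5 = 7.1139.
M₂ = 11.29 − 12.3153 + 5 = 3.9747.
L₁/L₂ = 10^(0.4(M₂ − M₁)) = 10^(0.4 × (-3.1392)) = 10^(-1.25568) = 0.055503.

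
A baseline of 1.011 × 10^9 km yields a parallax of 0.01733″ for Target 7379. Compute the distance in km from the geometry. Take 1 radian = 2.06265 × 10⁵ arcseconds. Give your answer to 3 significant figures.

θ = 0.01733″ = 0.01733/206265 = 8.4018 × 10^-8 rad.
d = B/θ = (1.011 × 10^9) / (8.4018 × 10^-8) = 1.2033 × 10^16 km.

1.20 × 10^16 km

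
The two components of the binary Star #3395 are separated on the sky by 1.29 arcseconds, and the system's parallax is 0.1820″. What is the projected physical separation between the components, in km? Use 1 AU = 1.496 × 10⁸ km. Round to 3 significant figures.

1.06 × 10^9 km

d = 1/p = 1/0.1820″ = 5.4945 pc.
At distance d (pc), an angle of θ arcsec spans θ·d AU: s = 1.29 × 5.4945 = 7.0879 AU.
= 7.0879 × 1.496 × 10⁸ km = 1.0603 × 10^9 km.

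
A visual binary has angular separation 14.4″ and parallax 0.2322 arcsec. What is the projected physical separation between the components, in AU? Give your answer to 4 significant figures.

62.02 AU

d = 1/p = 1/0.2322″ = 4.3066 pc.
At distance d (pc), an angle of θ arcsec spans θ·d AU: s = 14.4 × 4.3066 = 62.015 AU.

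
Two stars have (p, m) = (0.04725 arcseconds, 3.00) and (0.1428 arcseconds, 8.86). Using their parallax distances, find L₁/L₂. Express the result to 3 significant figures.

L₁/L₂ = 2020

d₁ = 1/p₁ = 1/0.04725″ = 21.164 pc; d₂ = 1/p₂ = 1/0.1428″ = 7.0028 pc.
M₁ = m₁ − 5 log₁₀ d₁ + 5 = 3.00 − 6.6280 + 5 = 1.3720.
M₂ = 8.86 − 4.2264 + 5 = 9.6336.
L₁/L₂ = 10^(0.4(M₂ − M₁)) = 10^(0.4 × 8.2616) = 10^3.30464 = 2016.7.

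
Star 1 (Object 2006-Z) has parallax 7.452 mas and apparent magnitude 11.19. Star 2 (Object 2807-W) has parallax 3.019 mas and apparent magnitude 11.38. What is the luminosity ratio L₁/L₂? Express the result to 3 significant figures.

d₁ = 1/p₁ = 1/0.007452″ = 134.19 pc; d₂ = 1/p₂ = 1/0.003019″ = 331.24 pc.
M₁ = m₁ − 5 log₁₀ d₁ + 5 = 11.19 − 10.6386 + 5 = 5.5514.
M₂ = 11.38 − 12.6007 + 5 = 3.7793.
L₁/L₂ = 10^(0.4(M₂ − M₁)) = 10^(0.4 × (-1.7721)) = 10^(-0.70884) = 0.19551.

L₁/L₂ = 0.196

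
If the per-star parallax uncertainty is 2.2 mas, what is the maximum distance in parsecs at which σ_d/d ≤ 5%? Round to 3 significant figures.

22.7 pc

σ_d/d = σ_p/p, so the condition is σ_p/p ≤ 0.05, i.e. p ≥ σ_p/0.05.
p_min = 2.2/0.05 = 44 mas = 0.044 arcsec.
d_max = 1/p_min = 1/0.044 = 22.727 pc.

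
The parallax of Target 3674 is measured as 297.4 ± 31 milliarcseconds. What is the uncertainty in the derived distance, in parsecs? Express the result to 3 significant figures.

0.350 pc

d = 1/p, so σ_d = σ_p / p².
σ_d = 0.0310 / (0.2974)² = 0.0310 / 0.088447 = 0.35049 pc.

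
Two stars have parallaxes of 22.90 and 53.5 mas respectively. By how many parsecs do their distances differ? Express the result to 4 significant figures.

24.98 pc

d_A = 1/0.02290″ = 43.668 pc; d_B = 1/0.05350″ = 18.692 pc.
|d_B − d_A| = |18.692 − 43.668| = 24.976 pc.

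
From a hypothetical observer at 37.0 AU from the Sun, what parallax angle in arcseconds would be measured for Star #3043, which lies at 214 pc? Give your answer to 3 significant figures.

p (arcsec) = B (AU) / d (pc).
p = 37.0 / 214 = 0.1729 arcsec.

0.173 arcsec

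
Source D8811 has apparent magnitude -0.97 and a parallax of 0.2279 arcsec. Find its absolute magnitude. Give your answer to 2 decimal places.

M = 0.82

d = 1/p = 1/0.2279″ = 4.3879 pc.
m − M = 5 log₁₀(4.3879) − 5 = 3.2113 − 5 = -1.7887.
M = m − (m − M) = -0.97 − (-1.7887) = 0.82.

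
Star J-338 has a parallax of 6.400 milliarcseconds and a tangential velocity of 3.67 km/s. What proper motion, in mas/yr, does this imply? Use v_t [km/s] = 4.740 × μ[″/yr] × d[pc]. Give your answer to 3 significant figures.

4.96 mas/yr

d = 1/p = 1/0.006400″ = 156.25 pc.
μ = v_t / (4.74 d) = 3.67 / (4.74 × 156.25) = 3.67 / 740.63 = 0.0049552 ″/yr = 4.9552 mas/yr.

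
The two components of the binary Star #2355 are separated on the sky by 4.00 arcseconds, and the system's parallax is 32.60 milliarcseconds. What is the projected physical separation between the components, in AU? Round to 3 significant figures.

d = 1/p = 1/0.03260″ = 30.675 pc.
At distance d (pc), an angle of θ arcsec spans θ·d AU: s = 4.00 × 30.675 = 122.7 AU.

123 AU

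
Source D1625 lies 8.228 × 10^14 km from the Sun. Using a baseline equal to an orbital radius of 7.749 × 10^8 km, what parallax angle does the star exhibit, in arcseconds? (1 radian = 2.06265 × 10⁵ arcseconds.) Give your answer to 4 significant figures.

0.1943 arcsec

θ ≈ B/d = (7.749 × 10^8) / (8.228 × 10^14) = 9.4178 × 10^-7 rad.
In arcseconds: 9.4178 × 10^-7 × 206265 = 0.19426″.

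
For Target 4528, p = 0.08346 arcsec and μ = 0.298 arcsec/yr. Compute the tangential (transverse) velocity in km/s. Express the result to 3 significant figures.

d = 1/p = 1/0.08346″ = 11.982 pc.
v_t = 4.74 × μ × d = 4.74 × 0.298 × 11.982 = 16.925 km/s.

16.9 km/s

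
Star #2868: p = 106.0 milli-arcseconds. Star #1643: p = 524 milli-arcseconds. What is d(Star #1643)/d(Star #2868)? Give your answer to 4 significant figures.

Since d = 1/p, d_B/d_A = p_A/p_B.
= 106.0 / 524 = 0.20229.

0.2023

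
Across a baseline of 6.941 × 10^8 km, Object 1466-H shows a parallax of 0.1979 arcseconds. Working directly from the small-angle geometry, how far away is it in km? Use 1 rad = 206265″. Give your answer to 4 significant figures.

θ = 0.1979″ = 0.1979/206265 = 9.5945 × 10^-7 rad.
d = B/θ = (6.941 × 10^8) / (9.5945 × 10^-7) = 7.2344 × 10^14 km.

7.234 × 10^14 km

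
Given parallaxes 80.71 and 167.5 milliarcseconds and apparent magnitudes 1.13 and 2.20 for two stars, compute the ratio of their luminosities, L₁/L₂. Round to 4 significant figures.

d₁ = 1/p₁ = 1/0.08071″ = 12.39 pc; d₂ = 1/p₂ = 1/0.1675″ = 5.9701 pc.
M₁ = m₁ − 5 log₁₀ d₁ + 5 = 1.13 − 5.4654 + 5 = 0.6646.
M₂ = 2.20 − 3.8799 + 5 = 3.3201.
L₁/L₂ = 10^(0.4(M₂ − M₁)) = 10^(0.4 × 2.6555) = 10^1.06220 = 11.54.

L₁/L₂ = 11.54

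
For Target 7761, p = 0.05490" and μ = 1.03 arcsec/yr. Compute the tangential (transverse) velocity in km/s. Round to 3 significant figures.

88.9 km/s

d = 1/p = 1/0.05490″ = 18.215 pc.
v_t = 4.74 × μ × d = 4.74 × 1.03 × 18.215 = 88.929 km/s.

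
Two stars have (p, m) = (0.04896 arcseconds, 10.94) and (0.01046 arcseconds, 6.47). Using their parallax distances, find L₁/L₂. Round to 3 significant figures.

L₁/L₂ = 0.000744

d₁ = 1/p₁ = 1/0.04896″ = 20.425 pc; d₂ = 1/p₂ = 1/0.01046″ = 95.602 pc.
M₁ = m₁ − 5 log₁₀ d₁ + 5 = 10.94 − 6.5508 + 5 = 9.3892.
M₂ = 6.47 − 9.9023 + 5 = 1.5677.
L₁/L₂ = 10^(0.4(M₂ − M₁)) = 10^(0.4 × (-7.8215)) = 10^(-3.12860) = 0.0007437.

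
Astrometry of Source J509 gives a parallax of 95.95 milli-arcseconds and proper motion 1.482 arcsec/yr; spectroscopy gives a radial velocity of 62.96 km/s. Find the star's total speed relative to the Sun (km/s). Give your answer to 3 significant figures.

d = 1/p = 1/0.09595″ = 10.422 pc.
v_t = 4.740 μ d = 4.740 × 1.482 × 10.422 = 73.211 km/s.
v = √(v_r² + v_t²) = √(62.96² + 73.211²) = √9323.81 = 96.56 km/s.

96.6 km/s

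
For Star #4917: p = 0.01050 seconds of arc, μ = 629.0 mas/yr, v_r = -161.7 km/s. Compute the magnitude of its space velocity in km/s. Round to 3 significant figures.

d = 1/p = 1/0.01050″ = 95.238 pc.
μ = 629.0 mas/yr = 0.6290 ″/yr.
v_t = 4.740 μ d = 4.740 × 0.6290 × 95.238 = 283.95 km/s.
v = √(v_r² + v_t²) = √((-161.7)² + 283.95²) = √106774 = 326.76 km/s.

327 km/s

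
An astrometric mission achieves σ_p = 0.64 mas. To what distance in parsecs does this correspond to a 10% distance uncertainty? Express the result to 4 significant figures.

156.3 pc

σ_d/d = σ_p/p, so the condition is σ_p/p ≤ 0.10, i.e. p ≥ σ_p/0.10.
p_min = 0.64/0.10 = 6.4 mas = 0.0064 arcsec.
d_max = 1/p_min = 1/0.0064 = 156.25 pc.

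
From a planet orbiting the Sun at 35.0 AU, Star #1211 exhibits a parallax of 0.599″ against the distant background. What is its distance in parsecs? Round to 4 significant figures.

With baseline B (in AU) and parallax p (in arcsec), d = B/p parsecs.
d = 35.0 / 0.599 = 58.431 pc.

58.43 pc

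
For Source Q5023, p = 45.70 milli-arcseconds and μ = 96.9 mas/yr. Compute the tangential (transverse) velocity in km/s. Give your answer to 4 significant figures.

d = 1/p = 1/0.04570″ = 21.882 pc.
μ = 96.9 mas/yr = 0.0969 ″/yr.
v_t = 4.74 × μ × d = 4.74 × 0.0969 × 21.882 = 10.051 km/s.

10.05 km/s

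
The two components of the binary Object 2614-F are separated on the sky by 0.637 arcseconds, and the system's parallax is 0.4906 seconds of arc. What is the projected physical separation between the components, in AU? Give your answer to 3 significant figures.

1.30 AU

d = 1/p = 1/0.4906″ = 2.0383 pc.
At distance d (pc), an angle of θ arcsec spans θ·d AU: s = 0.637 × 2.0383 = 1.2984 AU.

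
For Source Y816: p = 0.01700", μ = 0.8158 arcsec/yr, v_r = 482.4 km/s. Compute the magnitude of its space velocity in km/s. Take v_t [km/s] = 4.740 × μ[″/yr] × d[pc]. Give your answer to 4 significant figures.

533.3 km/s

d = 1/p = 1/0.01700″ = 58.824 pc.
v_t = 4.740 μ d = 4.740 × 0.8158 × 58.824 = 227.47 km/s.
v = √(v_r² + v_t²) = √(482.4² + 227.47²) = √284452 = 533.34 km/s.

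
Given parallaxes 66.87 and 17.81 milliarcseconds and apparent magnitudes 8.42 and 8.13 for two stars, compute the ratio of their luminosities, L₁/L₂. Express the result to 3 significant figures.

d₁ = 1/p₁ = 1/0.06687″ = 14.954 pc; d₂ = 1/p₂ = 1/0.01781″ = 56.148 pc.
M₁ = m₁ − 5 log₁₀ d₁ + 5 = 8.42 − 5.8738 + 5 = 7.5462.
M₂ = 8.13 − 8.7467 + 5 = 4.3833.
L₁/L₂ = 10^(0.4(M₂ − M₁)) = 10^(0.4 × (-3.1629)) = 10^(-1.26516) = 0.054305.

L₁/L₂ = 0.0543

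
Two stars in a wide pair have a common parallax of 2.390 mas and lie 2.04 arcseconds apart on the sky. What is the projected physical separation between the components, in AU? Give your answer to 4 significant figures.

d = 1/p = 1/0.002390″ = 418.41 pc.
At distance d (pc), an angle of θ arcsec spans θ·d AU: s = 2.04 × 418.41 = 853.56 AU.

853.6 AU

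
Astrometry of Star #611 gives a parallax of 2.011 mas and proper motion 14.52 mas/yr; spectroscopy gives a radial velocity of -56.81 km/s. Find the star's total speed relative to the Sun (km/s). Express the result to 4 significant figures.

66.32 km/s

d = 1/p = 1/0.002011″ = 497.27 pc.
μ = 14.52 mas/yr = 0.01452 ″/yr.
v_t = 4.740 μ d = 4.740 × 0.01452 × 497.27 = 34.225 km/s.
v = √(v_r² + v_t²) = √((-56.81)² + 34.225²) = √4398.73 = 66.323 km/s.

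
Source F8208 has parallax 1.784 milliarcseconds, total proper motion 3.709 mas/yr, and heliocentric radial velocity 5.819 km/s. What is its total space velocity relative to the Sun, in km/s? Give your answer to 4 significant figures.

d = 1/p = 1/0.001784″ = 560.54 pc.
μ = 3.709 mas/yr = 0.003709 ″/yr.
v_t = 4.740 μ d = 4.740 × 0.003709 × 560.54 = 9.8547 km/s.
v = √(v_r² + v_t²) = √(5.819² + 9.8547²) = √130.976 = 11.444 km/s.

11.44 km/s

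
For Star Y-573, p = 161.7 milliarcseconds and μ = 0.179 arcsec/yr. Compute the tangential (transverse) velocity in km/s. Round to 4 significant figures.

d = 1/p = 1/0.1617″ = 6.1843 pc.
v_t = 4.74 × μ × d = 4.74 × 0.179 × 6.1843 = 5.2471 km/s.

5.247 km/s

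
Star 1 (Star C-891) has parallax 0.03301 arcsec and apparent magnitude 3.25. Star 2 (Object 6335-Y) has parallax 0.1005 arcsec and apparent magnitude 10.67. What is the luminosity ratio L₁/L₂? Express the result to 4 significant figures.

L₁/L₂ = 8611

d₁ = 1/p₁ = 1/0.03301″ = 30.294 pc; d₂ = 1/p₂ = 1/0.1005″ = 9.9502 pc.
M₁ = m₁ − 5 log₁₀ d₁ + 5 = 3.25 − 7.4068 + 5 = 0.8432.
M₂ = 10.67 − 4.9892 + 5 = 10.6808.
L₁/L₂ = 10^(0.4(M₂ − M₁)) = 10^(0.4 × 9.8376) = 10^3.93504 = 8610.7.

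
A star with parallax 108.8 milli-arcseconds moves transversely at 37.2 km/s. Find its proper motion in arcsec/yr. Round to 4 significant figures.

d = 1/p = 1/0.1088″ = 9.1912 pc.
μ = v_t / (4.74 d) = 37.2 / (4.74 × 9.1912) = 37.2 / 43.566 = 0.85388 ″/yr.

0.8539 arcsec/yr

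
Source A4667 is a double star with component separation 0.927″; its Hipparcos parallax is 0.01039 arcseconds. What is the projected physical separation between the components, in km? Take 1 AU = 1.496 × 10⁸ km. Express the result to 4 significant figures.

1.335 × 10^10 km

d = 1/p = 1/0.01039″ = 96.246 pc.
At distance d (pc), an angle of θ arcsec spans θ·d AU: s = 0.927 × 96.246 = 89.22 AU.
= 89.22 × 1.496 × 10⁸ km = 1.3347 × 10^10 km.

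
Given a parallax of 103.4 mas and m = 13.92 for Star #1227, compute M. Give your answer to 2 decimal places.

M = 13.99

d = 1/p = 1/0.1034″ = 9.6712 pc.
m − M = 5 log₁₀(9.6712) − 5 = 4.9274 − 5 = -0.0726.
M = m − (m − M) = 13.92 − (-0.0726) = 13.99.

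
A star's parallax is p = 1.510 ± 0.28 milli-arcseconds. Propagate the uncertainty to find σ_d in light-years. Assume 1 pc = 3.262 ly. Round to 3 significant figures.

401 ly

d = 1/p, so σ_d = σ_p / p².
σ_d = 0.000280 / (0.001510)² = 0.000280 / 0.0000022801 = 122.8 pc = 122.8 × 3.262 ly = 400.57 ly.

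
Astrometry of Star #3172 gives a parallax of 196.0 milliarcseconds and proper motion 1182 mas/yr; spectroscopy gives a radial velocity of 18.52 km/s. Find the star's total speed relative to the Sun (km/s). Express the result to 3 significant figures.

34.1 km/s

d = 1/p = 1/0.1960″ = 5.102 pc.
μ = 1182 mas/yr = 1.182 ″/yr.
v_t = 4.740 μ d = 4.740 × 1.182 × 5.102 = 28.585 km/s.
v = √(v_r² + v_t²) = √(18.52² + 28.585²) = √1160.09 = 34.06 km/s.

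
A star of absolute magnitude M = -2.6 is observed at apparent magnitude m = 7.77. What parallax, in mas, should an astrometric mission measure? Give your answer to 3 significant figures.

m − M = 7.77 − (-2.6) = 10.37.
d = 10^((m−M)/5 + 1) = 10^3.074 = 1185.8 pc.
p = 1/d = 1/1185.8 = 0.00084331 arcsec = 0.84331 mas.

0.843 mas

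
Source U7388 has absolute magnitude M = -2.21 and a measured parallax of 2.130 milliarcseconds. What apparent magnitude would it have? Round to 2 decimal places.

d = 1/p = 1/0.002130″ = 469.48 pc.
m − M = 5 log₁₀ d − 5 = 5 log₁₀(469.48) − 5 = 13.3581 − 5 = 8.3581.
m = M + (m − M) = -2.21 + 8.3581 = 6.15.

m = 6.15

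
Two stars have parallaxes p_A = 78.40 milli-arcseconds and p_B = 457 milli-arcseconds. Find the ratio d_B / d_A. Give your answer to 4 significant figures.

0.1716

Since d = 1/p, d_B/d_A = p_A/p_B.
= 78.40 / 457 = 0.17155.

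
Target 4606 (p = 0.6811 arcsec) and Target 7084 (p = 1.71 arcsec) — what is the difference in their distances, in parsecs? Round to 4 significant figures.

d_A = 1/0.6811″ = 1.4682 pc; d_B = 1/1.710″ = 0.5848 pc.
|d_B − d_A| = |0.5848 − 1.4682| = 0.8834 pc.

0.8834 pc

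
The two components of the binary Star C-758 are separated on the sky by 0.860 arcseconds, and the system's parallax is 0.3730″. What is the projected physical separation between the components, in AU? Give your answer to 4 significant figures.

d = 1/p = 1/0.3730″ = 2.681 pc.
At distance d (pc), an angle of θ arcsec spans θ·d AU: s = 0.860 × 2.681 = 2.3057 AU.

2.306 AU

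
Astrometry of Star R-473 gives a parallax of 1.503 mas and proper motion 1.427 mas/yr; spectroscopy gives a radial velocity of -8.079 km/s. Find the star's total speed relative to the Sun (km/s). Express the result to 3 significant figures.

d = 1/p = 1/0.001503″ = 665.34 pc.
μ = 1.427 mas/yr = 0.001427 ″/yr.
v_t = 4.740 μ d = 4.740 × 0.001427 × 665.34 = 4.5003 km/s.
v = √(v_r² + v_t²) = √((-8.079)² + 4.5003²) = √85.5229 = 9.2479 km/s.

9.25 km/s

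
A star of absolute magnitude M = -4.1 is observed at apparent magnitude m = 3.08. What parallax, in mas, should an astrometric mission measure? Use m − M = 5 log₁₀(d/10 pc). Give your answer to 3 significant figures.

3.66 mas

m − M = 3.08 − (-4.1) = 7.18.
d = 10^((m−M)/5 + 1) = 10^2.436 = 272.9 pc.
p = 1/d = 1/272.9 = 0.0036643 arcsec = 3.6643 mas.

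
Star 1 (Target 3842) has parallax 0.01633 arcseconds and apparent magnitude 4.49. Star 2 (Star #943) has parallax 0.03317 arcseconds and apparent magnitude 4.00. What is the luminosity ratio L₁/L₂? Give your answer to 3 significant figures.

L₁/L₂ = 2.63

d₁ = 1/p₁ = 1/0.01633″ = 61.237 pc; d₂ = 1/p₂ = 1/0.03317″ = 30.148 pc.
M₁ = m₁ − 5 log₁₀ d₁ + 5 = 4.49 − 8.9351 + 5 = 0.5549.
M₂ = 4.00 − 7.3963 + 5 = 1.6037.
L₁/L₂ = 10^(0.4(M₂ − M₁)) = 10^(0.4 × 1.0488) = 10^0.41952 = 2.6274.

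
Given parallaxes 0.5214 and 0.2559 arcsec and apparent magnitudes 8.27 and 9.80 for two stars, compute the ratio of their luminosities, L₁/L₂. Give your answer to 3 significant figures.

L₁/L₂ = 0.986

d₁ = 1/p₁ = 1/0.5214″ = 1.9179 pc; d₂ = 1/p₂ = 1/0.2559″ = 3.9078 pc.
M₁ = m₁ − 5 log₁₀ d₁ + 5 = 8.27 − 1.4141 + 5 = 11.8559.
M₂ = 9.80 − 2.9597 + 5 = 11.8403.
L₁/L₂ = 10^(0.4(M₂ − M₁)) = 10^(0.4 × (-0.0156)) = 10^(-0.00624) = 0.98573.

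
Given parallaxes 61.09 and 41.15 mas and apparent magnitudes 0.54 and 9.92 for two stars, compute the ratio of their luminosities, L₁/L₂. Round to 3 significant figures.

d₁ = 1/p₁ = 1/0.06109″ = 16.369 pc; d₂ = 1/p₂ = 1/0.04115″ = 24.301 pc.
M₁ = m₁ − 5 log₁₀ d₁ + 5 = 0.54 − 6.0701 + 5 = -0.5301.
M₂ = 9.92 − 6.9281 + 5 = 7.9919.
L₁/L₂ = 10^(0.4(M₂ − M₁)) = 10^(0.4 × 8.5220) = 10^3.40880 = 2563.3.

L₁/L₂ = 2560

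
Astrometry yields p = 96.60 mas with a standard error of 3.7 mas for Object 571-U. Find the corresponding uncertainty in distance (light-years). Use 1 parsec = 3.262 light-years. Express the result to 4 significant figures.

d = 1/p, so σ_d = σ_p / p².
σ_d = 0.00370 / (0.09660)² = 0.00370 / 0.0093316 = 0.3965 pc = 0.3965 × 3.262 ly = 1.2934 ly.

1.293 ly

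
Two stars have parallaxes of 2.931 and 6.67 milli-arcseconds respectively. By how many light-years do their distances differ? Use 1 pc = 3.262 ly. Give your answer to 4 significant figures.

d_A = 1/0.002931″ = 341.18 pc; d_B = 1/0.006670″ = 149.93 pc.
|d_B − d_A| = |149.93 − 341.18| = 191.25 pc = 191.25 × 3.262 ly = 623.86 ly.

623.9 ly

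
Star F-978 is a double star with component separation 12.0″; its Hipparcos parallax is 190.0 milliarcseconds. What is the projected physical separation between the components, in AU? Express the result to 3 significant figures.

63.2 AU

d = 1/p = 1/0.1900″ = 5.2632 pc.
At distance d (pc), an angle of θ arcsec spans θ·d AU: s = 12.0 × 5.2632 = 63.158 AU.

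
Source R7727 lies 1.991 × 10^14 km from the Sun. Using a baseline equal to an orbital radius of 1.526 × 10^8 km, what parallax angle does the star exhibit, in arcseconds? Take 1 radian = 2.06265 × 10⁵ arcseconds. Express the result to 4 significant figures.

θ ≈ B/d = (1.526 × 10^8) / (1.991 × 10^14) = 7.6645 × 10^-7 rad.
In arcseconds: 7.6645 × 10^-7 × 206265 = 0.15809″.

0.1581 arcsec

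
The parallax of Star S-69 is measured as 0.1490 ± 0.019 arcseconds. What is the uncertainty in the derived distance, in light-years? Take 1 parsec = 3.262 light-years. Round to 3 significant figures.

2.79 ly

d = 1/p, so σ_d = σ_p / p².
σ_d = 0.0190 / (0.1490)² = 0.0190 / 0.022201 = 0.85582 pc = 0.85582 × 3.262 ly = 2.7917 ly.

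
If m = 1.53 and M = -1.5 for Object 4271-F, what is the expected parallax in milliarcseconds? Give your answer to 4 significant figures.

m − M = 1.53 − (-1.5) = 3.03.
d = 10^((m−M)/5 + 1) = 10^1.606 = 40.365 pc.
p = 1/d = 1/40.365 = 0.024774 arcsec = 24.774 mas.

24.77 mas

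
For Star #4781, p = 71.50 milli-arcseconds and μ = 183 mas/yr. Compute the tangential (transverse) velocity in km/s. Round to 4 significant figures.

12.13 km/s

d = 1/p = 1/0.07150″ = 13.986 pc.
μ = 183 mas/yr = 0.183 ″/yr.
v_t = 4.74 × μ × d = 4.74 × 0.183 × 13.986 = 12.132 km/s.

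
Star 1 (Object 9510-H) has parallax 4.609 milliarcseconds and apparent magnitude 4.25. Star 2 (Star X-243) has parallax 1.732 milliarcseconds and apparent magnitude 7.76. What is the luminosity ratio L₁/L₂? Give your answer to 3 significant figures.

d₁ = 1/p₁ = 1/0.004609″ = 216.97 pc; d₂ = 1/p₂ = 1/0.001732″ = 577.37 pc.
M₁ = m₁ − 5 log₁₀ d₁ + 5 = 4.25 − 11.6820 + 5 = -2.4320.
M₂ = 7.76 − 13.8073 + 5 = -1.0473.
L₁/L₂ = 10^(0.4(M₂ − M₁)) = 10^(0.4 × 1.3847) = 10^0.55388 = 3.58.

L₁/L₂ = 3.58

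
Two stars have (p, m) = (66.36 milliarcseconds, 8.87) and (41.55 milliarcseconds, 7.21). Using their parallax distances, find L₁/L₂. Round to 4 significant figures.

d₁ = 1/p₁ = 1/0.06636″ = 15.069 pc; d₂ = 1/p₂ = 1/0.04155″ = 24.067 pc.
M₁ = m₁ − 5 log₁₀ d₁ + 5 = 8.87 − 5.8904 + 5 = 7.9796.
M₂ = 7.21 − 6.9071 + 5 = 5.3029.
L₁/L₂ = 10^(0.4(M₂ − M₁)) = 10^(0.4 × (-2.6767)) = 10^(-1.07068) = 0.084981.

L₁/L₂ = 0.08498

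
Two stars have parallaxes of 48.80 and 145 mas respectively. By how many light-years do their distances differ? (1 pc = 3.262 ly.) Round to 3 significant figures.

d_A = 1/0.04880″ = 20.492 pc; d_B = 1/0.1450″ = 6.8966 pc.
|d_B − d_A| = |6.8966 − 20.492| = 13.595 pc = 13.595 × 3.262 ly = 44.347 ly.

44.3 ly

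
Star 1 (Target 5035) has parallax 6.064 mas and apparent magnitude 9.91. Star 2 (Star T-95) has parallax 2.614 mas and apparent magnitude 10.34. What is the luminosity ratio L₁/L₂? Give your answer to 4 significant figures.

d₁ = 1/p₁ = 1/0.006064″ = 164.91 pc; d₂ = 1/p₂ = 1/0.002614″ = 382.56 pc.
M₁ = m₁ − 5 log₁₀ d₁ + 5 = 9.91 − 11.0862 + 5 = 3.8238.
M₂ = 10.34 − 12.9135 + 5 = 2.4265.
L₁/L₂ = 10^(0.4(M₂ − M₁)) = 10^(0.4 × (-1.3973)) = 10^(-0.55892) = 0.27611.

L₁/L₂ = 0.2761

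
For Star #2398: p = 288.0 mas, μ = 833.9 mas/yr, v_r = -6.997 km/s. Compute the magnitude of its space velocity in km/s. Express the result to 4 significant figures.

15.41 km/s

d = 1/p = 1/0.2880″ = 3.4722 pc.
μ = 833.9 mas/yr = 0.8339 ″/yr.
v_t = 4.740 μ d = 4.740 × 0.8339 × 3.4722 = 13.725 km/s.
v = √(v_r² + v_t²) = √((-6.997)² + 13.725²) = √237.334 = 15.406 km/s.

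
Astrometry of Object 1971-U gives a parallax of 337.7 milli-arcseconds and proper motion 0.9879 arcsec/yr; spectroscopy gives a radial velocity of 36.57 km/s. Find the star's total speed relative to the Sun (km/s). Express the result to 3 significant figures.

d = 1/p = 1/0.3377″ = 2.9612 pc.
v_t = 4.740 μ d = 4.740 × 0.9879 × 2.9612 = 13.866 km/s.
v = √(v_r² + v_t²) = √(36.57² + 13.866²) = √1529.63 = 39.11 km/s.

39.1 km/s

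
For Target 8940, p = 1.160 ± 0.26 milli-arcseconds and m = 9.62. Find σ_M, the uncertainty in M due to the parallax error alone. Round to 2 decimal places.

M = m − 5 log₁₀ d + 5 = m + 5 log₁₀ p + 5, so ∂M/∂p = 5/(p ln 10).
σ_M = (5/ln 10) · (σ_p/p) = 2.1715 × 0.26/1.160 = 2.1715 × 0.22414 = 0.48672.

σ_M = 0.49 mag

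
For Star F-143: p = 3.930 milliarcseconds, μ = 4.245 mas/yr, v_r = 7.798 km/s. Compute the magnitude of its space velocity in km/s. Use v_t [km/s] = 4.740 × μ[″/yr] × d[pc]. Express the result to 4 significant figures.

9.329 km/s

d = 1/p = 1/0.003930″ = 254.45 pc.
μ = 4.245 mas/yr = 0.004245 ″/yr.
v_t = 4.740 μ d = 4.740 × 0.004245 × 254.45 = 5.1199 km/s.
v = √(v_r² + v_t²) = √(7.798² + 5.1199²) = √87.0222 = 9.3286 km/s.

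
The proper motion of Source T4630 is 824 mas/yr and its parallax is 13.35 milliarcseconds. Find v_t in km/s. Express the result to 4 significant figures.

d = 1/p = 1/0.01335″ = 74.906 pc.
μ = 824 mas/yr = 0.824 ″/yr.
v_t = 4.74 × μ × d = 4.74 × 0.824 × 74.906 = 292.56 km/s.

292.6 km/s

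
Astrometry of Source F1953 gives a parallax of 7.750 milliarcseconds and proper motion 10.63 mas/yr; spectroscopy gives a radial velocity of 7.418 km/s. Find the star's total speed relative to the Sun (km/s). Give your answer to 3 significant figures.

9.86 km/s

d = 1/p = 1/0.007750″ = 129.03 pc.
μ = 10.63 mas/yr = 0.01063 ″/yr.
v_t = 4.740 μ d = 4.740 × 0.01063 × 129.03 = 6.5013 km/s.
v = √(v_r² + v_t²) = √(7.418² + 6.5013²) = √97.2936 = 9.8638 km/s.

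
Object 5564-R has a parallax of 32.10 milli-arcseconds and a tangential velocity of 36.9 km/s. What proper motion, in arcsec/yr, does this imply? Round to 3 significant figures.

d = 1/p = 1/0.03210″ = 31.153 pc.
μ = v_t / (4.74 d) = 36.9 / (4.74 × 31.153) = 36.9 / 147.67 = 0.24988 ″/yr.

0.250 arcsec/yr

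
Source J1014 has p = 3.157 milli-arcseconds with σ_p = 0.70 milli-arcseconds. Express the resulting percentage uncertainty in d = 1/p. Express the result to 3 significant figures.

For d = 1/p, |σ_d/d| = |σ_p/p|.
σ_p/p = 0.70 / 3.157 = 0.22173 = 22.173%.

22.2%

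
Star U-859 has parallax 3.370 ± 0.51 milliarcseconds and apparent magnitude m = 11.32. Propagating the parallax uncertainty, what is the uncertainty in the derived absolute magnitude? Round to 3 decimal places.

σ_M = 0.329 mag

M = m − 5 log₁₀ d + 5 = m + 5 log₁₀ p + 5, so ∂M/∂p = 5/(p ln 10).
σ_M = (5/ln 10) · (σ_p/p) = 2.1715 × 0.51/3.370 = 2.1715 × 0.15134 = 0.32863.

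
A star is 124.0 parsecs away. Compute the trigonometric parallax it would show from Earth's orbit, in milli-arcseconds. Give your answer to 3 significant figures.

p = 1/d = 1/124 = 0.0080645 arcsec.
= 0.0080645 × 1000 = 8.0645 mas.

8.06 mas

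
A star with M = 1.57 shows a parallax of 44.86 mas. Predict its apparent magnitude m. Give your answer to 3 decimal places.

d = 1/p = 1/0.04486″ = 22.292 pc.
m − M = 5 log₁₀ d − 5 = 5 log₁₀(22.292) − 5 = 6.7407 − 5 = 1.7407.
m = M + (m − M) = 1.57 + 1.7407 = 3.311.

m = 3.311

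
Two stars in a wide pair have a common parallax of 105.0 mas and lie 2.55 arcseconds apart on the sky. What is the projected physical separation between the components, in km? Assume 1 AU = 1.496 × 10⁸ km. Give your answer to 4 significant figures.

3.633 × 10^9 km

d = 1/p = 1/0.1050″ = 9.5238 pc.
At distance d (pc), an angle of θ arcsec spans θ·d AU: s = 2.55 × 9.5238 = 24.286 AU.
= 24.286 × 1.496 × 10⁸ km = 3.6332 × 10^9 km.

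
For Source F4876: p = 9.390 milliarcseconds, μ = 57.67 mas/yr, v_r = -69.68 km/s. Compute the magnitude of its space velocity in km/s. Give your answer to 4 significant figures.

d = 1/p = 1/0.009390″ = 106.5 pc.
μ = 57.67 mas/yr = 0.05767 ″/yr.
v_t = 4.740 μ d = 4.740 × 0.05767 × 106.5 = 29.112 km/s.
v = √(v_r² + v_t²) = √((-69.68)² + 29.112²) = √5702.81 = 75.517 km/s.

75.52 km/s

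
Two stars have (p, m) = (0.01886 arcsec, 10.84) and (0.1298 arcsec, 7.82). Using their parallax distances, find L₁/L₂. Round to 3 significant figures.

d₁ = 1/p₁ = 1/0.01886″ = 53.022 pc; d₂ = 1/p₂ = 1/0.1298″ = 7.7042 pc.
M₁ = m₁ − 5 log₁₀ d₁ + 5 = 10.84 − 8.6223 + 5 = 7.2177.
M₂ = 7.82 − 4.4336 + 5 = 8.3864.
L₁/L₂ = 10^(0.4(M₂ − M₁)) = 10^(0.4 × 1.1687) = 10^0.46748 = 2.9341.

L₁/L₂ = 2.93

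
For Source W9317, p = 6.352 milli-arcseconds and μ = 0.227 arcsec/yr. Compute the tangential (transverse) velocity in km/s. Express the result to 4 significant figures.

d = 1/p = 1/0.006352″ = 157.43 pc.
v_t = 4.74 × μ × d = 4.74 × 0.227 × 157.43 = 169.39 km/s.

169.4 km/s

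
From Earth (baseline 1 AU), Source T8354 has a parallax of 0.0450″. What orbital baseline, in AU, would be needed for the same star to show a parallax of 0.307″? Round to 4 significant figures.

Parallax scales linearly with baseline: p ∝ B, so B = p_target / p_Earth × 1 AU.
B = 0.307 / 0.0450 = 6.8222 AU.

6.822 AU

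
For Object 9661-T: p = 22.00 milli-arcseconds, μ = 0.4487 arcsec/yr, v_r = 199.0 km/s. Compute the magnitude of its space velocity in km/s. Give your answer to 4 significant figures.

d = 1/p = 1/0.02200″ = 45.455 pc.
v_t = 4.740 μ d = 4.740 × 0.4487 × 45.455 = 96.675 km/s.
v = √(v_r² + v_t²) = √(199.0² + 96.675²) = √48947.1 = 221.24 km/s.

221.2 km/s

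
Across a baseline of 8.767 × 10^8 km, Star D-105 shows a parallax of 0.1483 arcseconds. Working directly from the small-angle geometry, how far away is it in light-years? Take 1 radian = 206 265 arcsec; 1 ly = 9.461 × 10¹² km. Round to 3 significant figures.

θ = 0.1483″ = 0.1483/206265 = 7.1898 × 10^-7 rad.
d = B/θ = (8.767 × 10^8) / (7.1898 × 10^-7) = 1.2194 × 10^15 km = (1.2194 × 10^15) / (9.461 × 10^12) ly = 128.89 ly.

129 ly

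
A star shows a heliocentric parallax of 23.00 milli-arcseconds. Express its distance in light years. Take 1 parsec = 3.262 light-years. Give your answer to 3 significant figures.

142 light years

p = 23.00 milli-arcseconds = 0.02300 arcsec.
d = 1/p = 1/0.02300 = 43.478 pc.
In light-years: 43.478 × 3.262 = 141.83 ly.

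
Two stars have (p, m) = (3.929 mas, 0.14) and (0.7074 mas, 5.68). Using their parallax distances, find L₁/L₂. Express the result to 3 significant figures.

d₁ = 1/p₁ = 1/0.003929″ = 254.52 pc; d₂ = 1/p₂ = 1/0.0007074″ = 1413.6 pc.
M₁ = m₁ − 5 log₁₀ d₁ + 5 = 0.14 − 12.0286 + 5 = -6.8886.
M₂ = 5.68 − 15.7516 + 5 = -5.0716.
L₁/L₂ = 10^(0.4(M₂ − M₁)) = 10^(0.4 × 1.8170) = 10^0.72680 = 5.3309.

L₁/L₂ = 5.33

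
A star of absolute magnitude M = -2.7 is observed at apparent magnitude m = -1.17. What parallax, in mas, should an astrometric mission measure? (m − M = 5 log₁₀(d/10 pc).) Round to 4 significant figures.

49.43 mas

m − M = -1.17 − (-2.7) = 1.53.
d = 10^((m−M)/5 + 1) = 10^1.306 = 20.23 pc.
p = 1/d = 1/20.23 = 0.049432 arcsec = 49.432 mas.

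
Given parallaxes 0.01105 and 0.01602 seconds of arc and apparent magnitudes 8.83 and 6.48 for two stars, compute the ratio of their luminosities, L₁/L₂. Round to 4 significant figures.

L₁/L₂ = 0.2413

d₁ = 1/p₁ = 1/0.01105″ = 90.498 pc; d₂ = 1/p₂ = 1/0.01602″ = 62.422 pc.
M₁ = m₁ − 5 log₁₀ d₁ + 5 = 8.83 − 9.7832 + 5 = 4.0468.
M₂ = 6.48 − 8.9767 + 5 = 2.5033.
L₁/L₂ = 10^(0.4(M₂ − M₁)) = 10^(0.4 × (-1.5435)) = 10^(-0.61740) = 0.24132.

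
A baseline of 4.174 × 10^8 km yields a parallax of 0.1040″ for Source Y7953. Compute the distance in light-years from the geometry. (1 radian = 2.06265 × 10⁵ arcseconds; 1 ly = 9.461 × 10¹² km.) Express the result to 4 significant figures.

θ = 0.1040″ = 0.1040/206265 = 5.0421 × 10^-7 rad.
d = B/θ = (4.174 × 10^8) / (5.0421 × 10^-7) = 8.2783 × 10^14 km = (8.2783 × 10^14) / (9.461 × 10^12) ly = 87.499 ly.

87.50 ly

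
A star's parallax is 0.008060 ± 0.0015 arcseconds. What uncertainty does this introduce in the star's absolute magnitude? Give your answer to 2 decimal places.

M = m − 5 log₁₀ d + 5 = m + 5 log₁₀ p + 5, so ∂M/∂p = 5/(p ln 10).
σ_M = (5/ln 10) · (σ_p/p) = 2.1715 × 0.0015/0.008060 = 2.1715 × 0.1861 = 0.40412.

σ_M = 0.40 mag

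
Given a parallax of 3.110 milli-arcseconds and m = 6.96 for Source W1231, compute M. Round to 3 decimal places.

M = -0.576

d = 1/p = 1/0.003110″ = 321.54 pc.
m − M = 5 log₁₀(321.54) − 5 = 12.5362 − 5 = 7.5362.
M = m − (m − M) = 6.96 − 7.5362 = -0.576.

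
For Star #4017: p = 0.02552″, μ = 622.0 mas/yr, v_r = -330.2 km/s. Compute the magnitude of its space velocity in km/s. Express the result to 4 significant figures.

349.8 km/s

d = 1/p = 1/0.02552″ = 39.185 pc.
μ = 622.0 mas/yr = 0.6220 ″/yr.
v_t = 4.740 μ d = 4.740 × 0.6220 × 39.185 = 115.53 km/s.
v = √(v_r² + v_t²) = √((-330.2)² + 115.53²) = √122379 = 349.83 km/s.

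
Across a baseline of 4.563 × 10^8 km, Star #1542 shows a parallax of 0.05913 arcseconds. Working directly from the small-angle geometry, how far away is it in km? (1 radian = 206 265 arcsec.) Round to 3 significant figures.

1.59 × 10^15 km

θ = 0.05913″ = 0.05913/206265 = 2.8667 × 10^-7 rad.
d = B/θ = (4.563 × 10^8) / (2.8667 × 10^-7) = 1.5917 × 10^15 km.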